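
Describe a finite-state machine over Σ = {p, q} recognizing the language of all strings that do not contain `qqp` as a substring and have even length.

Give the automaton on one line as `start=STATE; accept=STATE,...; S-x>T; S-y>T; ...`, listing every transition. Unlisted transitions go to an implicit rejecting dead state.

Run two small machines in parallel and take their product. One (4 states) tracks partial matches of the forbidden pattern `qqp`; the other (2 states) tracks the input length modulo 2. Each combined state is a pair, one component from each; accept when both components accept.
An 8-state machine:
        p   q  
>* S0   S1  S2 
   S1   S0  S3 
   S2   S0  S4 
 * S3   S1  S5 
 * S4   S6  S5 
   S5   S7  S4 
   S6   S7  S7 
   S7   S6  S6 
(> = start, * = accepting)

start=S0; accept=S0,S3,S4; S0-p>S1; S0-q>S2; S1-p>S0; S1-q>S3; S2-p>S0; S2-q>S4; S3-p>S1; S3-q>S5; S4-p>S6; S4-q>S5; S5-p>S7; S5-q>S4; S6-p>S7; S6-q>S7; S7-p>S6; S7-q>S6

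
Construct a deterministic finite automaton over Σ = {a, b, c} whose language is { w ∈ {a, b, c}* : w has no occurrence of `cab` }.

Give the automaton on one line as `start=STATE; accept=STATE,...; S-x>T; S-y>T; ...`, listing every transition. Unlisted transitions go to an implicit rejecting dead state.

start=S0; accept=S0,S1,S2; S0-a>S0; S0-b>S0; S0-c>S1; S1-a>S2; S1-b>S0; S1-c>S1; S2-a>S0; S2-b>S3; S2-c>S1; S3-a>S3; S3-b>S3; S3-c>S3

Track partial matches of the forbidden pattern `cab`. State S3 is a dead state reached once `cab` has occurred; every other state accepts. S0 means no part of `cab` is currently matched.
With 4 states:
        a   b   c  
>* S0   S0  S0  S1 
 * S1   S2  S0  S1 
 * S2   S0  S3  S1 
   S3   S3  S3  S3 
(> = start, * = accepting)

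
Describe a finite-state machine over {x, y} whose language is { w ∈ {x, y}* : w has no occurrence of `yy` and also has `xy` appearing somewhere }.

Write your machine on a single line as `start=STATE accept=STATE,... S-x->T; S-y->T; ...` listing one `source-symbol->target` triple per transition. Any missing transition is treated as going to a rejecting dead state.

Handle the two conditions separately and then intersect. One (3 states) tracks partial matches of the forbidden pattern `yy`; the other (3 states) tracks whether and how much of `xy` has been seen. Each combined state is a pair, one component from each; accept when both components accept. Minimizing collapses redundant product states.
With 6 states:
        x   y  
>  S0   S1  S2 
   S1   S1  S3 
   S2   S1  S4 
 * S3   S5  S4 
   S4   S4  S4 
 * S5   S5  S3 
(> = start, * = accepting)

start=S0; accept=S3,S5; S0-x->S1; S0-y->S2; S1-x->S1; S1-y->S3; S2-x->S1; S2-y->S4; S3-x->S5; S3-y->S4; S4-x->S4; S4-y->S4; S5-x->S5; S5-y->S3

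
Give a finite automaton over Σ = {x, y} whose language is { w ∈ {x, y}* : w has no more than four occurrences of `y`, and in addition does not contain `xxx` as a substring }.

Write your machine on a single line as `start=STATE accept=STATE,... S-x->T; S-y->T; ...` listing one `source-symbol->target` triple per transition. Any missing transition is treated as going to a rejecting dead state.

Build one automaton per condition and run them in lockstep. The first has 6 states tracking the count of `y`s, saturating at 5; the second has 4 states tracking partial matches of the forbidden pattern `xxx`. A product state is a pair (one from each), accepting exactly when both do. After merging equivalent states the machine shrinks.
          x    y  
>* s0     s1   s2 
 * s1     s3   s2 
 * s2     s4   s5 
 * s3     s6   s2 
 * s4     s7   s5 
 * s5     s8   s9 
   s6     s6   s6 
 * s7     s6   s5 
 * s8    s10   s9 
 * s9    s11  s12 
 * s10    s6   s9 
 * s11   s13  s12 
 * s12   s14   s6 
 * s13    s6  s12 
 * s14   s15   s6 
 * s15    s6   s6 
(> = start, * = accepting)

start=s0; accept=s0,s1,s2,s3,s4,s5,s7,s8,s9,s10,s11,s12,s13,s14,s15; s0-x->s1; s0-y->s2; s1-x->s3; s1-y->s2; s2-x->s4; s2-y->s5; s3-x->s6; s3-y->s2; s4-x->s7; s4-y->s5; s5-x->s8; s5-y->s9; s6-x->s6; s6-y->s6; s7-x->s6; s7-y->s5; s8-x->s10; s8-y->s9; s9-x->s11; s9-y->s12; s10-x->s6; s10-y->s9; s11-x->s13; s11-y->s12; s12-x->s14; s12-y->s6; s13-x->s6; s13-y->s12; s14-x->s15; s14-y->s6; s15-x->s6; s15-y->s6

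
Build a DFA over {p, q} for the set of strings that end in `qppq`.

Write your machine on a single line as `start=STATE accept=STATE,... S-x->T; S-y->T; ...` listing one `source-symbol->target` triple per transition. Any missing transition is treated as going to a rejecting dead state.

start=A; accept=E; A-p->A; A-q->B; B-p->C; B-q->B; C-p->D; C-q->B; D-p->A; D-q->E; E-p->C; E-q->B

Remember how much of `qppq` the current input suffix matches. State A means no match yet; B means the last symbol is `q`; C means the last 2 symbols are `qp`; D means the last 3 symbols are `qpp`; E means the last 4 symbols are `qppq`. Only E accepts. On a mismatch, fall back to the longest proper suffix that is still a prefix of `qppq`.
5 states suffice.
       p  q 
>  A   A  B 
   B   C  B 
   C   D  B 
   D   A  E 
 * E   C  B 
(> = start, * = accepting)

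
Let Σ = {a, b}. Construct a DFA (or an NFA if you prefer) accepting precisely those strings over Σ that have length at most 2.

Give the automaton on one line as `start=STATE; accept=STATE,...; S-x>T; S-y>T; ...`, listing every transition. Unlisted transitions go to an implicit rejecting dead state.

We only need to distinguish lengths 0, 1, …, 2, and '>2'. Chain S0 → S1 → S2 → S3 on every symbol, with S3 looping. Accepting states: {S0, S1, S2}.
A 4-state machine:
        a   b  
>* S0   S1  S1 
 * S1   S2  S2 
 * S2   S3  S3 
   S3   S3  S3 
(> = start, * = accepting)

start=S0; accept=S0,S1,S2; S0-a>S1; S0-b>S1; S1-a>S2; S1-b>S2; S2-a>S3; S2-b>S3; S3-a>S3; S3-b>S3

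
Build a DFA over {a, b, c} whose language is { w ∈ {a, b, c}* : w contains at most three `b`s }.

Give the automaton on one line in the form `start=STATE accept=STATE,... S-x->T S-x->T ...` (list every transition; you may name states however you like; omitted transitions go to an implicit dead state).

Count `b`s, saturating at 4: states q0 through q3 mean 0 through 3 `b`s seen; q4 means more than 3. Each `b` increments (capped at q4); other symbols loop. Accept from {q0, q1, q2, q3}.
5 states suffice.
        a   b   c  
>* q0   q0  q1  q0 
 * q1   q1  q2  q1 
 * q2   q2  q3  q2 
 * q3   q3  q4  q3 
   q4   q4  q4  q4 
(> = start, * = accepting)

start=q0 accept=q0,q1,q2,q3 q0-a->q0 q0-b->q1 q0-c->q0 q1-a->q1 q1-b->q2 q1-c->q1 q2-a->q2 q2-b->q3 q2-c->q2 q3-a->q3 q3-b->q4 q3-c->q3 q4-a->q4 q4-b->q4 q4-c->q4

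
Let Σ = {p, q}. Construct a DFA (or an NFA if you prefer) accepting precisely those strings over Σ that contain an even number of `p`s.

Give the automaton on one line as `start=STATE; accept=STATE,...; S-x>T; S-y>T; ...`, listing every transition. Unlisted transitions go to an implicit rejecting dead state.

Keep the running count of `p`s modulo 2: each `p` advances along the cycle s0 → s1 → s0 while other symbols loop. Accept at s0.
        p   q  
>* s0   s1  s0 
   s1   s0  s1 
(> = start, * = accepting)

start=s0; accept=s0; s0-p>s1; s0-q>s0; s1-p>s0; s1-q>s1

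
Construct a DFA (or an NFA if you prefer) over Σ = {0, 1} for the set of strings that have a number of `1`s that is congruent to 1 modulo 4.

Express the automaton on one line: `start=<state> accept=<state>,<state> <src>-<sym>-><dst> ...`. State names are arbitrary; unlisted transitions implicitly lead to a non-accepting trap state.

start=q0 accept=q1 q0-0->q0 q0-1->q1 q1-0->q1 q1-1->q2 q2-0->q2 q2-1->q3 q3-0->q3 q3-1->q0

The only thing that matters is how many `1`s have appeared, reduced mod 4. Use one state per residue: q0 for 0, …, q3 for 3. Reading `1` moves to the next residue; anything else stays put. q1 is accepting.
        0   1  
>  q0   q0  q1 
 * q1   q1  q2 
   q2   q2  q3 
   q3   q3  q0 
(> = start, * = accepting)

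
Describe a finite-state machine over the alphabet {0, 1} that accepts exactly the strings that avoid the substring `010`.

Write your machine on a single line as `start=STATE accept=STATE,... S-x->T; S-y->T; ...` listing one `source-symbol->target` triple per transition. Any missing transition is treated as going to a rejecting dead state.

start=q0; accept=q0,q1,q2; q0-0->q1; q0-1->q0; q1-0->q1; q1-1->q2; q2-0->q3; q2-1->q0; q3-0->q3; q3-1->q3

This is the complement of 'contains `010`'. Use the same substring-matching states — q0 through q3 holding how much of `010` has just been matched — but flip the accepting set: everything except the trap q3 accepts.
        0   1  
>* q0   q1  q0 
 * q1   q1  q2 
 * q2   q3  q0 
   q3   q3  q3 
(> = start, * = accepting)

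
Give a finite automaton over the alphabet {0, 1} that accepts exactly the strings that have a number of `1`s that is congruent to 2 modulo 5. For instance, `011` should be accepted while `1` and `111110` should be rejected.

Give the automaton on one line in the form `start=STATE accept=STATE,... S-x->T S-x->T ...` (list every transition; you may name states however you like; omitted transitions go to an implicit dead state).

The only thing that matters is how many `1`s have appeared, reduced mod 5. Use one state per residue: s0 for 0, …, s4 for 4. Reading `1` moves to the next residue; anything else stays put. s2 is accepting.
With 5 states:
        0   1  
>  s0   s0  s1 
   s1   s1  s2 
 * s2   s2  s3 
   s3   s3  s4 
   s4   s4  s0 
(> = start, * = accepting)

start=s0 accept=s2 s0-0->s0 s0-1->s1 s1-0->s1 s1-1->s2 s2-0->s2 s2-1->s3 s3-0->s3 s3-1->s4 s4-0->s4 s4-1->s0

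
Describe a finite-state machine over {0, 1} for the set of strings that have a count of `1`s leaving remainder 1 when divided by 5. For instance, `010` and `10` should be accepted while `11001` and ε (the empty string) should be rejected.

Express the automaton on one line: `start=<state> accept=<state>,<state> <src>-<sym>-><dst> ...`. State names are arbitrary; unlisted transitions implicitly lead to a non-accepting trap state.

The only thing that matters is how many `1`s have appeared, reduced mod 5. Use one state per residue: s0 for 0, …, s4 for 4. Reading `1` moves to the next residue; anything else stays put. s1 is accepting.
With 5 states:
        0   1  
>  s0   s0  s1 
 * s1   s1  s2 
   s2   s2  s3 
   s3   s3  s4 
   s4   s4  s0 
(> = start, * = accepting)

start=s0 accept=s1 s0-0->s0 s0-1->s1 s1-0->s1 s1-1->s2 s2-0->s2 s2-1->s3 s3-0->s3 s3-1->s4 s4-0->s4 s4-1->s0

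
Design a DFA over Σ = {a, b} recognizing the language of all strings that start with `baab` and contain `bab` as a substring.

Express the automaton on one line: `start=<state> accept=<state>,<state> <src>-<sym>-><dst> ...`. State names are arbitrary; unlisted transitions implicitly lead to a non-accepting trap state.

Run two small machines in parallel and take their product. The first has 6 states tracking whether the input so far still matches the prefix `baab`; the second has 4 states tracking whether and how much of `bab` has been seen. A product state is a pair (one from each), accepting exactly when both do.
A 12-state machine:
          a    b  
>  S0     S1   S2 
   S1     S1   S3 
   S2     S4   S3 
   S3     S5   S3 
   S4     S6   S7 
   S5     S1   S7 
   S6     S1   S8 
   S7     S7   S7 
   S8     S9   S8 
   S9    S10  S11 
   S10   S10   S8 
 * S11   S11  S11 
(> = start, * = accepting)

start=S0 accept=S11 S0-a->S1 S0-b->S2 S1-a->S1 S1-b->S3 S2-a->S4 S2-b->S3 S3-a->S5 S3-b->S3 S4-a->S6 S4-b->S7 S5-a->S1 S5-b->S7 S6-a->S1 S6-b->S8 S7-a->S7 S7-b->S7 S8-a->S9 S8-b->S8 S9-a->S10 S9-b->S11 S10-a->S10 S10-b->S8 S11-a->S11 S11-b->S11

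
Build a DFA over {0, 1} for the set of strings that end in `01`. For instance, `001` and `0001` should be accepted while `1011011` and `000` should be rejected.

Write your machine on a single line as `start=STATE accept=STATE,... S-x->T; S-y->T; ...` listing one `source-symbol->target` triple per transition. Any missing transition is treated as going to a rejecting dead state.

start=S0; accept=S2; S0-0->S1; S0-1->S0; S1-0->S1; S1-1->S2; S2-0->S1; S2-1->S0

Remember how much of `01` the current input suffix matches. State S0 means no match yet; S1 means the last symbol is `0`; S2 means the last 2 symbols are `01`. Only S2 accepts. On a mismatch, fall back to the longest proper suffix that is still a prefix of `01`.
        0   1  
>  S0   S1  S0 
   S1   S1  S2 
 * S2   S1  S0 
(> = start, * = accepting)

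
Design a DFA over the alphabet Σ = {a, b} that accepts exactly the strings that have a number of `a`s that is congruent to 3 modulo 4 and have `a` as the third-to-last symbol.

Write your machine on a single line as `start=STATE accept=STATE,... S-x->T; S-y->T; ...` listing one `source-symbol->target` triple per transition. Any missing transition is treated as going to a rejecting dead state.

start=q0; accept=q4,q7,q8,q11; q0-a->q1; q0-b->q0; q1-a->q2; q1-b->q3; q2-a->q4; q2-b->q5; q3-a->q6; q3-b->q3; q4-a->q0; q4-b->q7; q5-a->q8; q5-b->q9; q6-a->q10; q6-b->q5; q7-a->q0; q7-b->q11; q8-a->q0; q8-b->q12; q9-a->q13; q9-b->q9; q10-a->q0; q10-b->q7; q11-a->q0; q11-b->q14; q12-a->q0; q12-b->q11; q13-a->q0; q13-b->q12; q14-a->q0; q14-b->q14

Run two small machines in parallel and take their product. The first has 4 states tracking the count of `a`s modulo 4; the second has 15 states tracking the last 3 symbols read. A product state is a pair (one from each), accepting exactly when both do. Equivalent product states are then merged.
          a    b  
>  q0     q1   q0 
   q1     q2   q3 
   q2     q4   q5 
   q3     q6   q3 
 * q4     q0   q7 
   q5     q8   q9 
   q6    q10   q5 
 * q7     q0  q11 
 * q8     q0  q12 
   q9    q13   q9 
   q10    q0   q7 
 * q11    q0  q14 
   q12    q0  q11 
   q13    q0  q12 
   q14    q0  q14 
(> = start, * = accepting)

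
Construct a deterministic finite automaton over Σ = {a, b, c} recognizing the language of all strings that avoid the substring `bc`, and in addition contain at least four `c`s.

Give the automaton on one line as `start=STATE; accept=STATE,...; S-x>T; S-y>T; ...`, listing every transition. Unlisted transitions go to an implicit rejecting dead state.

start=S0; accept=S11,S13,S14,S16; S0-a>S0; S0-b>S1; S0-c>S2; S1-a>S0; S1-b>S1; S1-c>S3; S2-a>S2; S2-b>S4; S2-c>S5; S3-a>S3; S3-b>S3; S3-c>S6; S4-a>S2; S4-b>S4; S4-c>S6; S5-a>S5; S5-b>S7; S5-c>S8; S6-a>S6; S6-b>S6; S6-c>S9; S7-a>S5; S7-b>S7; S7-c>S9; S8-a>S8; S8-b>S10; S8-c>S11; S9-a>S9; S9-b>S9; S9-c>S12; S10-a>S8; S10-b>S10; S10-c>S12; S11-a>S11; S11-b>S13; S11-c>S14; S12-a>S12; S12-b>S12; S12-c>S15; S13-a>S11; S13-b>S13; S13-c>S15; S14-a>S14; S14-b>S16; S14-c>S14; S15-a>S15; S15-b>S15; S15-c>S15; S16-a>S14; S16-b>S16; S16-c>S15

Build one automaton per condition and run them in lockstep. The first has 3 states tracking partial matches of the forbidden pattern `bc`; the second has 6 states tracking the count of `c`s, saturating at 5. A product state is a pair (one from each), accepting exactly when both do.
          a    b    c  
>  S0     S0   S1   S2 
   S1     S0   S1   S3 
   S2     S2   S4   S5 
   S3     S3   S3   S6 
   S4     S2   S4   S6 
   S5     S5   S7   S8 
   S6     S6   S6   S9 
   S7     S5   S7   S9 
   S8     S8  S10  S11 
   S9     S9   S9  S12 
   S10    S8  S10  S12 
 * S11   S11  S13  S14 
   S12   S12  S12  S15 
 * S13   S11  S13  S15 
 * S14   S14  S16  S14 
   S15   S15  S15  S15 
 * S16   S14  S16  S15 
(> = start, * = accepting)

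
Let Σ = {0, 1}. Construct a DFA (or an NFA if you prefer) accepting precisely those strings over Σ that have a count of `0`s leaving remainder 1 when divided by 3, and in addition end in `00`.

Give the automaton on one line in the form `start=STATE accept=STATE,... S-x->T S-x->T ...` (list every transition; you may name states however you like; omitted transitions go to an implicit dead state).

start=q0 accept=q4 q0-0->q1 q0-1->q0 q1-0->q2 q1-1->q1 q2-0->q3 q2-1->q2 q3-0->q4 q3-1->q0 q4-0->q2 q4-1->q1

Build one automaton per condition and run them in lockstep. The first has 3 states tracking the count of `0`s modulo 3; the second has 3 states tracking how much of the suffix `00` has currently been matched. A product state is a pair (one from each), accepting exactly when both do. After merging equivalent states the machine shrinks.
With 5 states:
        0   1  
>  q0   q1  q0 
   q1   q2  q1 
   q2   q3  q2 
   q3   q4  q0 
 * q4   q2  q1 
(> = start, * = accepting)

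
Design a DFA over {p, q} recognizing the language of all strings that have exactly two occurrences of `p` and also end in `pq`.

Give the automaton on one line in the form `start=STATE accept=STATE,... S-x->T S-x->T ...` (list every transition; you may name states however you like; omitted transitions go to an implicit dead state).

start=S0 accept=S5 S0-p->S1 S0-q->S0 S1-p->S2 S1-q->S3 S2-p->S4 S2-q->S5 S3-p->S2 S3-q->S6 S4-p->S4 S4-q->S7 S5-p->S4 S5-q->S8 S6-p->S2 S6-q->S6 S7-p->S4 S7-q->S9 S8-p->S4 S8-q->S8 S9-p->S4 S9-q->S9

Run two small machines in parallel and take their product. The first has 4 states tracking the count of `p`s, saturating at 3; the second has 3 states tracking how much of the suffix `pq` has currently been matched. A product state is a pair (one from each), accepting exactly when both do.
With 10 states:
        p   q  
>  S0   S1  S0 
   S1   S2  S3 
   S2   S4  S5 
   S3   S2  S6 
   S4   S4  S7 
 * S5   S4  S8 
   S6   S2  S6 
   S7   S4  S9 
   S8   S4  S8 
   S9   S4  S9 
(> = start, * = accepting)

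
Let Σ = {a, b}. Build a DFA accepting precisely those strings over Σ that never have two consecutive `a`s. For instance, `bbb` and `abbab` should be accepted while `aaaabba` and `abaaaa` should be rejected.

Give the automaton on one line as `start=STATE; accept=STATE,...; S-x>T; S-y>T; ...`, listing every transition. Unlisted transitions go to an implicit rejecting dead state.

start=q0; accept=q0,q1; q0-a>q1; q0-b>q0; q1-a>q2; q1-b>q0; q2-a>q2; q2-b>q2

This is the complement of 'contains `aa`'. Use the same substring-matching states — q0 through q2 holding how much of `aa` has just been matched — but flip the accepting set: everything except the trap q2 accepts.
3 states suffice.
        a   b  
>* q0   q1  q0 
 * q1   q2  q0 
   q2   q2  q2 
(> = start, * = accepting)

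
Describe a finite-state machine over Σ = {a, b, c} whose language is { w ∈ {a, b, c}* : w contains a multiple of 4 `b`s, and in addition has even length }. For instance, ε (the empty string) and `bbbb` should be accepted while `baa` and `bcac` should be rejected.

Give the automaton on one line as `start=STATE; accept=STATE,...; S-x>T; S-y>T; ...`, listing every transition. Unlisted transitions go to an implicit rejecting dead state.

start=S0; accept=S0; S0-a>S1; S0-b>S2; S0-c>S1; S1-a>S0; S1-b>S3; S1-c>S0; S2-a>S3; S2-b>S4; S2-c>S3; S3-a>S2; S3-b>S5; S3-c>S2; S4-a>S5; S4-b>S6; S4-c>S5; S5-a>S4; S5-b>S7; S5-c>S4; S6-a>S7; S6-b>S0; S6-c>S7; S7-a>S6; S7-b>S1; S7-c>S6

Build one automaton per condition and run them in lockstep. One (4 states) tracks the count of `b`s modulo 4; the other (2 states) tracks the input length modulo 2. Each combined state is a pair, one component from each; accept when both components accept.
With 8 states:
        a   b   c  
>* S0   S1  S2  S1 
   S1   S0  S3  S0 
   S2   S3  S4  S3 
   S3   S2  S5  S2 
   S4   S5  S6  S5 
   S5   S4  S7  S4 
   S6   S7  S0  S7 
   S7   S6  S1  S6 
(> = start, * = accepting)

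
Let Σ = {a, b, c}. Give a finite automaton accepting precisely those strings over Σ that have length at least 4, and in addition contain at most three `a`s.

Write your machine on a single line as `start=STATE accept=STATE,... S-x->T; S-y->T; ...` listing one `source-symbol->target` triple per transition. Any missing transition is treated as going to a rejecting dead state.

Handle the two conditions separately and then intersect. The first has 6 states tracking the input length, saturating at 5; the second has 5 states tracking the count of `a`s, saturating at 4. A product state is a pair (one from each), accepting exactly when both do.
          a    b    c  
>  s0     s1   s2   s2 
   s1     s3   s4   s4 
   s2     s4   s5   s5 
   s3     s6   s7   s7 
   s4     s7   s8   s8 
   s5     s8   s9   s9 
   s6    s10  s11  s11 
   s7    s11  s12  s12 
   s8    s12  s13  s13 
   s9    s13  s14  s14 
   s10   s15  s15  s15 
 * s11   s15  s16  s16 
 * s12   s16  s17  s17 
 * s13   s17  s18  s18 
 * s14   s18  s19  s19 
   s15   s15  s15  s15 
 * s16   s15  s16  s16 
 * s17   s16  s17  s17 
 * s18   s17  s18  s18 
 * s19   s18  s19  s19 
(> = start, * = accepting)

start=s0; accept=s11,s12,s13,s14,s16,s17,s18,s19; s0-a->s1; s0-b->s2; s0-c->s2; s1-a->s3; s1-b->s4; s1-c->s4; s2-a->s4; s2-b->s5; s2-c->s5; s3-a->s6; s3-b->s7; s3-c->s7; s4-a->s7; s4-b->s8; s4-c->s8; s5-a->s8; s5-b->s9; s5-c->s9; s6-a->s10; s6-b->s11; s6-c->s11; s7-a->s11; s7-b->s12; s7-c->s12; s8-a->s12; s8-b->s13; s8-c->s13; s9-a->s13; s9-b->s14; s9-c->s14; s10-a->s15; s10-b->s15; s10-c->s15; s11-a->s15; s11-b->s16; s11-c->s16; s12-a->s16; s12-b->s17; s12-c->s17; s13-a->s17; s13-b->s18; s13-c->s18; s14-a->s18; s14-b->s19; s14-c->s19; s15-a->s15; s15-b->s15; s15-c->s15; s16-a->s15; s16-b->s16; s16-c->s16; s17-a->s16; s17-b->s17; s17-c->s17; s18-a->s17; s18-b->s18; s18-c->s18; s19-a->s18; s19-b->s19; s19-c->s19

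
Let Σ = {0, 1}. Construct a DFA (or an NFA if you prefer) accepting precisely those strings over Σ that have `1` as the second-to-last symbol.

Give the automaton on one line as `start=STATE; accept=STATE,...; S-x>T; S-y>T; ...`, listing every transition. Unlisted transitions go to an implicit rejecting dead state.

start=S0; accept=S5,S6; S0-0>S1; S0-1>S2; S1-0>S3; S1-1>S4; S2-0>S5; S2-1>S6; S3-0>S3; S3-1>S4; S4-0>S5; S4-1>S6; S5-0>S3; S5-1>S4; S6-0>S5; S6-1>S6

A DFA must remember the last 2 symbols (since which symbol is second-to-last isn't known until the input ends). Use one state per possible window of the last ≤2 symbols; accept from those whose window starts with `1`.
A 7-state machine:
        0   1  
>  S0   S1  S2 
   S1   S3  S4 
   S2   S5  S6 
   S3   S3  S4 
   S4   S5  S6 
 * S5   S3  S4 
 * S6   S5  S6 
(> = start, * = accepting)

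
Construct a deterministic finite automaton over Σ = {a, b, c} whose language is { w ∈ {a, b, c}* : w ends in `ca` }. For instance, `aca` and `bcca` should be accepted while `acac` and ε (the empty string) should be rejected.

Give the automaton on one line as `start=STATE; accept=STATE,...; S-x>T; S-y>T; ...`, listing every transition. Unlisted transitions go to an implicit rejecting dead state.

Let each state record the length of the longest suffix of the input read so far that is also a prefix of `ca`. q1 means the last symbol is `c`; q2 means the last 2 symbols are `ca`. Accept only at q2, where the string currently ends in `ca`.
A 3-state machine:
        a   b   c  
>  q0   q0  q0  q1 
   q1   q2  q0  q1 
 * q2   q0  q0  q1 
(> = start, * = accepting)

start=q0; accept=q2; q0-a>q0; q0-b>q0; q0-c>q1; q1-a>q2; q1-b>q0; q1-c>q1; q2-a>q0; q2-b>q0; q2-c>q1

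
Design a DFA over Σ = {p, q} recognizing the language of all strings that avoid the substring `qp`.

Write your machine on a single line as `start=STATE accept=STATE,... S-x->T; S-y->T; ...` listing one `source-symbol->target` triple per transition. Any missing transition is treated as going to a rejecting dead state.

Track partial matches of the forbidden pattern `qp`. State S2 is a dead state reached once `qp` has occurred; every other state accepts. S0 means no part of `qp` is currently matched.
        p   q  
>* S0   S0  S1 
 * S1   S2  S1 
   S2   S2  S2 
(> = start, * = accepting)

start=S0; accept=S0,S1; S0-p->S0; S0-q->S1; S1-p->S2; S1-q->S1; S2-p->S2; S2-q->S2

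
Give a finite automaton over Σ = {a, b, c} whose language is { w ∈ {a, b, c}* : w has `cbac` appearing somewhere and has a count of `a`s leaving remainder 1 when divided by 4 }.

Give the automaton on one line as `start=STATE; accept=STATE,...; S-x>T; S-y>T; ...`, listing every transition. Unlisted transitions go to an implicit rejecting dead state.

Handle the two conditions separately and then intersect. The first has 5 states tracking whether and how much of `cbac` has been seen; the second has 4 states tracking the count of `a`s modulo 4. A product state is a pair (one from each), accepting exactly when both do.
          a    b    c  
>  S0     S1   S0   S2 
   S1     S3   S1   S4 
   S2     S1   S5   S2 
   S3     S6   S3   S7 
   S4     S3   S8   S4 
   S5     S9   S0   S2 
   S6     S0   S6  S10 
   S7     S6  S11   S7 
   S8    S12   S1   S4 
   S9     S3   S1  S13 
   S10    S0  S14  S10 
   S11   S15   S3   S7 
   S12    S6   S3  S16 
 * S13   S16  S13  S13 
   S14   S17   S6  S10 
   S15    S0   S6  S18 
   S16   S18  S16  S16 
   S17    S1   S0  S19 
   S18   S19  S18  S18 
   S19   S13  S19  S19 
(> = start, * = accepting)

start=S0; accept=S13; S0-a>S1; S0-b>S0; S0-c>S2; S1-a>S3; S1-b>S1; S1-c>S4; S2-a>S1; S2-b>S5; S2-c>S2; S3-a>S6; S3-b>S3; S3-c>S7; S4-a>S3; S4-b>S8; S4-c>S4; S5-a>S9; S5-b>S0; S5-c>S2; S6-a>S0; S6-b>S6; S6-c>S10; S7-a>S6; S7-b>S11; S7-c>S7; S8-a>S12; S8-b>S1; S8-c>S4; S9-a>S3; S9-b>S1; S9-c>S13; S10-a>S0; S10-b>S14; S10-c>S10; S11-a>S15; S11-b>S3; S11-c>S7; S12-a>S6; S12-b>S3; S12-c>S16; S13-a>S16; S13-b>S13; S13-c>S13; S14-a>S17; S14-b>S6; S14-c>S10; S15-a>S0; S15-b>S6; S15-c>S18; S16-a>S18; S16-b>S16; S16-c>S16; S17-a>S1; S17-b>S0; S17-c>S19; S18-a>S19; S18-b>S18; S18-c>S18; S19-a>S13; S19-b>S19; S19-c>S19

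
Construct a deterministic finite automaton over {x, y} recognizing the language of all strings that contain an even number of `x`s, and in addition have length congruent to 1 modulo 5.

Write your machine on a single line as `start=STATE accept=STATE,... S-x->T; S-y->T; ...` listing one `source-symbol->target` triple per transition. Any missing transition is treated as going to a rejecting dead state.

Run two small machines in parallel and take their product. One (2 states) tracks the count of `x`s modulo 2; the other (5 states) tracks the input length modulo 5. Each combined state is a pair, one component from each; accept when both components accept.
With 10 states:
        x   y  
>  S0   S1  S2 
   S1   S3  S4 
 * S2   S4  S3 
   S3   S5  S6 
   S4   S6  S5 
   S5   S7  S8 
   S6   S8  S7 
   S7   S9  S0 
   S8   S0  S9 
   S9   S2  S1 
(> = start, * = accepting)

start=S0; accept=S2; S0-x->S1; S0-y->S2; S1-x->S3; S1-y->S4; S2-x->S4; S2-y->S3; S3-x->S5; S3-y->S6; S4-x->S6; S4-y->S5; S5-x->S7; S5-y->S8; S6-x->S8; S6-y->S7; S7-x->S9; S7-y->S0; S8-x->S0; S8-y->S9; S9-x->S2; S9-y->S1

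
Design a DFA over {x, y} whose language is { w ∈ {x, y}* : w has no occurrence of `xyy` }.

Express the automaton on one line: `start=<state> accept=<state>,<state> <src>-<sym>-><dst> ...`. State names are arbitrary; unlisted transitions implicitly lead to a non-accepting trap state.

Track partial matches of the forbidden pattern `xyy`. State q3 is a dead state reached once `xyy` has occurred; every other state accepts. q0 means no part of `xyy` is currently matched.
A 4-state machine:
        x   y  
>* q0   q1  q0 
 * q1   q1  q2 
 * q2   q1  q3 
   q3   q3  q3 
(> = start, * = accepting)

start=q0 accept=q0,q1,q2 q0-x->q1 q0-y->q0 q1-x->q1 q1-y->q2 q2-x->q1 q2-y->q3 q3-x->q3 q3-y->q3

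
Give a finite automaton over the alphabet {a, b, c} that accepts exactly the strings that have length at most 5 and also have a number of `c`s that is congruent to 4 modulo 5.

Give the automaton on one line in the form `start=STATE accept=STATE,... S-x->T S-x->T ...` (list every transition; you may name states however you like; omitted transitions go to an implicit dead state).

start=S0 accept=S9,S10 S0-a->S1 S0-b->S1 S0-c->S2 S1-a->S3 S1-b->S3 S1-c->S4 S2-a->S4 S2-b->S4 S2-c->S5 S3-a->S3 S3-b->S3 S3-c->S3 S4-a->S3 S4-b->S3 S4-c->S6 S5-a->S6 S5-b->S6 S5-c->S7 S6-a->S3 S6-b->S3 S6-c->S8 S7-a->S8 S7-b->S8 S7-c->S9 S8-a->S3 S8-b->S3 S8-c->S10 S9-a->S10 S9-b->S10 S9-c->S3 S10-a->S3 S10-b->S3 S10-c->S3

Run two small machines in parallel and take their product. The first has 7 states tracking the input length, saturating at 6; the second has 5 states tracking the count of `c`s modulo 5. A product state is a pair (one from each), accepting exactly when both do. Minimizing collapses redundant product states.
With 11 states:
          a    b    c  
>  S0     S1   S1   S2 
   S1     S3   S3   S4 
   S2     S4   S4   S5 
   S3     S3   S3   S3 
   S4     S3   S3   S6 
   S5     S6   S6   S7 
   S6     S3   S3   S8 
   S7     S8   S8   S9 
   S8     S3   S3  S10 
 * S9    S10  S10   S3 
 * S10    S3   S3   S3 
(> = start, * = accepting)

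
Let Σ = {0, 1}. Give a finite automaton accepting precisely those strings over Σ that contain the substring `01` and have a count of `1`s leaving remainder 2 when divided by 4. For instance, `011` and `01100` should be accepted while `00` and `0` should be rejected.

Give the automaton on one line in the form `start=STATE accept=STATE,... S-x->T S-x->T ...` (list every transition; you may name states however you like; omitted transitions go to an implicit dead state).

start=A accept=F A-0->B A-1->C B-0->B B-1->D C-0->D C-1->E D-0->D D-1->F E-0->G E-1->H F-0->F F-1->I G-0->G G-1->I H-0->I H-1->A I-0->I I-1->B

Run two small machines in parallel and take their product. The first has 3 states tracking whether and how much of `01` has been seen; the second has 4 states tracking the count of `1`s modulo 4. A product state is a pair (one from each), accepting exactly when both do. After merging equivalent states the machine shrinks.
       0  1 
>  A   B  C 
   B   B  D 
   C   D  E 
   D   D  F 
   E   G  H 
 * F   F  I 
   G   G  I 
   H   I  A 
   I   I  B 
(> = start, * = accepting)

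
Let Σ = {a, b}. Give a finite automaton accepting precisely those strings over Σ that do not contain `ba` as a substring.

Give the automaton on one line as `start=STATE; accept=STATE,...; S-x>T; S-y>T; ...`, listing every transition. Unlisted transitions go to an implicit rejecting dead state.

start=q0; accept=q0,q1; q0-a>q0; q0-b>q1; q1-a>q2; q1-b>q1; q2-a>q2; q2-b>q2

Track partial matches of the forbidden pattern `ba`. State q2 is a dead state reached once `ba` has occurred; every other state accepts. q0 means no part of `ba` is currently matched.
With 3 states:
        a   b  
>* q0   q0  q1 
 * q1   q2  q1 
   q2   q2  q2 
(> = start, * = accepting)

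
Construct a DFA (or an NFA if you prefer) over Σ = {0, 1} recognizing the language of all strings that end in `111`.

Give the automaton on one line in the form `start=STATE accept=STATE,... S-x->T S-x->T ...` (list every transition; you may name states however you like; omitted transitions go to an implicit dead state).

Remember how much of `111` the current input suffix matches. State q0 means no match yet; q1 means the last symbol is `1`; q2 means the last 2 symbols are `11`; q3 means the last 3 symbols are `111`. Only q3 accepts. On a mismatch, fall back to the longest proper suffix that is still a prefix of `111`.
A 4-state machine:
        0   1  
>  q0   q0  q1 
   q1   q0  q2 
   q2   q0  q3 
 * q3   q0  q3 
(> = start, * = accepting)

start=q0 accept=q3 q0-0->q0 q0-1->q1 q1-0->q0 q1-1->q2 q2-0->q0 q2-1->q3 q3-0->q0 q3-1->q3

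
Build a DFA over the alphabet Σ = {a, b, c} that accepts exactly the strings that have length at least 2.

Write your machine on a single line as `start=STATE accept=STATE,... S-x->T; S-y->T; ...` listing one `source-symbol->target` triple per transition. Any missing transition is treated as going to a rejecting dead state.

We only need to distinguish lengths 0, 1, …, 2, and '>2'. Chain s0 → s1 → s2 → s3 on every symbol, with s3 looping. Accepting states: {s2, s3}.
4 states suffice.
        a   b   c  
>  s0   s1  s1  s1 
   s1   s2  s2  s2 
 * s2   s3  s3  s3 
 * s3   s3  s3  s3 
(> = start, * = accepting)

start=s0; accept=s2,s3; s0-a->s1; s0-b->s1; s0-c->s1; s1-a->s2; s1-b->s2; s1-c->s2; s2-a->s3; s2-b->s3; s2-c->s3; s3-a->s3; s3-b->s3; s3-c->s3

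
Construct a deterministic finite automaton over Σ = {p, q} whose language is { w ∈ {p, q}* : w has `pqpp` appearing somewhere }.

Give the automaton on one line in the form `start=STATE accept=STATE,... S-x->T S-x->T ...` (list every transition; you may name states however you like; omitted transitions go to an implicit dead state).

States s0..s3 record the length of the longest prefix of `pqpp` that matches the current input suffix. Reaching s4 means `pqpp` has been seen, and we stay there forever. Accept from s4.
        p   q  
>  s0   s1  s0 
   s1   s1  s2 
   s2   s3  s0 
   s3   s4  s2 
 * s4   s4  s4 
(> = start, * = accepting)

start=s0 accept=s4 s0-p->s1 s0-q->s0 s1-p->s1 s1-q->s2 s2-p->s3 s2-q->s0 s3-p->s4 s3-q->s2 s4-p->s4 s4-q->s4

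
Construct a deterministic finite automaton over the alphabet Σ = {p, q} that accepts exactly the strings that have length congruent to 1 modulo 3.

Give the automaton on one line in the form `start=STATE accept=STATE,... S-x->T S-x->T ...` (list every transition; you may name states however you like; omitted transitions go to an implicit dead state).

Only the length mod 3 matters, so use a 3-cycle: from any state, every input symbol moves to the next state, wrapping s2 back to s0. Mark s1 accepting.
A 3-state machine:
        p   q  
>  s0   s1  s1 
 * s1   s2  s2 
   s2   s0  s0 
(> = start, * = accepting)

start=s0 accept=s1 s0-p->s1 s0-q->s1 s1-p->s2 s1-q->s2 s2-p->s0 s2-q->s0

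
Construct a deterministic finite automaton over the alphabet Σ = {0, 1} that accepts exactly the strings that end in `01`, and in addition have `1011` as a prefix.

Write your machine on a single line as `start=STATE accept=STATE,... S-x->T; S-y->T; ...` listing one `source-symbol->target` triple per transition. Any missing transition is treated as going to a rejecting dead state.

start=s0; accept=s9; s0-0->s1; s0-1->s2; s1-0->s1; s1-1->s3; s2-0->s4; s2-1->s5; s3-0->s1; s3-1->s5; s4-0->s1; s4-1->s6; s5-0->s1; s5-1->s5; s6-0->s1; s6-1->s7; s7-0->s8; s7-1->s7; s8-0->s8; s8-1->s9; s9-0->s8; s9-1->s7

Run two small machines in parallel and take their product. One (3 states) tracks how much of the suffix `01` has currently been matched; the other (6 states) tracks whether the input so far still matches the prefix `1011`. Each combined state is a pair, one component from each; accept when both components accept.
A 10-state machine:
        0   1  
>  s0   s1  s2 
   s1   s1  s3 
   s2   s4  s5 
   s3   s1  s5 
   s4   s1  s6 
   s5   s1  s5 
   s6   s1  s7 
   s7   s8  s7 
   s8   s8  s9 
 * s9   s8  s7 
(> = start, * = accepting)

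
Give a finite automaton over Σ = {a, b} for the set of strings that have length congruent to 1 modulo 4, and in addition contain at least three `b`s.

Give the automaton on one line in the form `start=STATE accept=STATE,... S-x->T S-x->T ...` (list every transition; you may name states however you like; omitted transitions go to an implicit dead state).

start=s0 accept=s14 s0-a->s1 s0-b->s2 s1-a->s3 s1-b->s4 s2-a->s4 s2-b->s5 s3-a->s6 s3-b->s7 s4-a->s7 s4-b->s8 s5-a->s8 s5-b->s9 s6-a->s0 s6-b->s10 s7-a->s10 s7-b->s11 s8-a->s11 s8-b->s12 s9-a->s12 s9-b->s12 s10-a->s2 s10-b->s13 s11-a->s13 s11-b->s14 s12-a->s14 s12-b->s14 s13-a->s5 s13-b->s15 s14-a->s15 s14-b->s15 s15-a->s9 s15-b->s9

Handle the two conditions separately and then intersect. One (4 states) tracks the input length modulo 4; the other (5 states) tracks the count of `b`s, saturating at 4. Each combined state is a pair, one component from each; accept when both components accept. Minimizing collapses redundant product states.
With 16 states:
          a    b  
>  s0     s1   s2 
   s1     s3   s4 
   s2     s4   s5 
   s3     s6   s7 
   s4     s7   s8 
   s5     s8   s9 
   s6     s0  s10 
   s7    s10  s11 
   s8    s11  s12 
   s9    s12  s12 
   s10    s2  s13 
   s11   s13  s14 
   s12   s14  s14 
   s13    s5  s15 
 * s14   s15  s15 
   s15    s9   s9 
(> = start, * = accepting)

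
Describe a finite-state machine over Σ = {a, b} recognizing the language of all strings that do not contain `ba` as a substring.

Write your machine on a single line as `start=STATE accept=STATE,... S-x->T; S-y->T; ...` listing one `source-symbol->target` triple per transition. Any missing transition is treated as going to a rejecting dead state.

start=q0; accept=q0,q1; q0-a->q0; q0-b->q1; q1-a->q2; q1-b->q1; q2-a->q2; q2-b->q2

This is the complement of 'contains `ba`'. Use the same substring-matching states — q0 through q2 holding how much of `ba` has just been matched — but flip the accepting set: everything except the trap q2 accepts.
        a   b  
>* q0   q0  q1 
 * q1   q2  q1 
   q2   q2  q2 
(> = start, * = accepting)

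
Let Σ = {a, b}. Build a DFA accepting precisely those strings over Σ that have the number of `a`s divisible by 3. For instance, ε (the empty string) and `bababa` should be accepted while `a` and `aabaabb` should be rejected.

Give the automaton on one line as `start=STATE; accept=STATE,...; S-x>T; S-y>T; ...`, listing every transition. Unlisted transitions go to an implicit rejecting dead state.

start=q0; accept=q0; q0-a>q1; q0-b>q0; q1-a>q2; q1-b>q1; q2-a>q0; q2-b>q2

Keep the running count of `a`s modulo 3: each `a` advances along the cycle q0 → q1 → q2 → q0 while other symbols loop. Accept at q0.
A 3-state machine:
        a   b  
>* q0   q1  q0 
   q1   q2  q1 
   q2   q0  q2 
(> = start, * = accepting)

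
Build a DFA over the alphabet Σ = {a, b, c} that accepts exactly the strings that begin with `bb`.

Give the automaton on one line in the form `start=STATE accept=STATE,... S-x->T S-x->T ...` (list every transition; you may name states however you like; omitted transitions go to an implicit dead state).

start=S0 accept=S2 S0-a->S3 S0-b->S1 S0-c->S3 S1-a->S3 S1-b->S2 S1-c->S3 S2-a->S2 S2-b->S2 S2-c->S2 S3-a->S3 S3-b->S3 S3-c->S3

Check the first 2 symbols one by one: S0 through S1 record how many have matched `bb` so far; any wrong symbol goes to the dead state S3. After all 2 match we enter the accepting sink S2.
With 4 states:
        a   b   c  
>  S0   S3  S1  S3 
   S1   S3  S2  S3 
 * S2   S2  S2  S2 
   S3   S3  S3  S3 
(> = start, * = accepting)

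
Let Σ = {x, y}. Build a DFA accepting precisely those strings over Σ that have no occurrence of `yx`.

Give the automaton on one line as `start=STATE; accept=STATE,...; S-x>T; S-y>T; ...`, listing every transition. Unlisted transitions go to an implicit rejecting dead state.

Track partial matches of the forbidden pattern `yx`. State S2 is a dead state reached once `yx` has occurred; every other state accepts. S0 means no part of `yx` is currently matched.
        x   y  
>* S0   S0  S1 
 * S1   S2  S1 
   S2   S2  S2 
(> = start, * = accepting)

start=S0; accept=S0,S1; S0-x>S0; S0-y>S1; S1-x>S2; S1-y>S1; S2-x>S2; S2-y>S2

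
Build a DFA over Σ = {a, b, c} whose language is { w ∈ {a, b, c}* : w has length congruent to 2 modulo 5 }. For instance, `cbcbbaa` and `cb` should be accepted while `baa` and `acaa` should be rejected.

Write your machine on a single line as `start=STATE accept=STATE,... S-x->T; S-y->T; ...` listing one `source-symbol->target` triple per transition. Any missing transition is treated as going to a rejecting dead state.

start=q0; accept=q2; q0-a->q1; q0-b->q1; q0-c->q1; q1-a->q2; q1-b->q2; q1-c->q2; q2-a->q3; q2-b->q3; q2-c->q3; q3-a->q4; q3-b->q4; q3-c->q4; q4-a->q0; q4-b->q0; q4-c->q0

Only the length mod 5 matters, so use a 5-cycle: from any state, every input symbol moves to the next state, wrapping q4 back to q0. Mark q2 accepting.
With 5 states:
        a   b   c  
>  q0   q1  q1  q1 
   q1   q2  q2  q2 
 * q2   q3  q3  q3 
   q3   q4  q4  q4 
   q4   q0  q0  q0 
(> = start, * = accepting)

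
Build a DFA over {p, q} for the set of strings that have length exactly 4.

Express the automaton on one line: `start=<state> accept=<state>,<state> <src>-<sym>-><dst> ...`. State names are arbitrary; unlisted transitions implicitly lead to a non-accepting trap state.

start=S0 accept=S4 S0-p->S1 S0-q->S1 S1-p->S2 S1-q->S2 S2-p->S3 S2-q->S3 S3-p->S4 S3-q->S4 S4-p->S5 S4-q->S5 S5-p->S5 S5-q->S5

Count input length up to 5: every symbol moves from S0 toward S5, which means 'more than 4' and absorbs. Accept from {S4}.
A 6-state machine:
        p   q  
>  S0   S1  S1 
   S1   S2  S2 
   S2   S3  S3 
   S3   S4  S4 
 * S4   S5  S5 
   S5   S5  S5 
(> = start, * = accepting)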